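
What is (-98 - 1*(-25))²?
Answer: 5329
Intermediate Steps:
(-98 - 1*(-25))² = (-98 + 25)² = (-73)² = 5329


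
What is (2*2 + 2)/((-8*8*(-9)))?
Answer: 1/96 ≈ 0.010417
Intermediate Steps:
(2*2 + 2)/((-8*8*(-9))) = (4 + 2)/((-64*(-9))) = 6/576 = 6*(1/576) = 1/96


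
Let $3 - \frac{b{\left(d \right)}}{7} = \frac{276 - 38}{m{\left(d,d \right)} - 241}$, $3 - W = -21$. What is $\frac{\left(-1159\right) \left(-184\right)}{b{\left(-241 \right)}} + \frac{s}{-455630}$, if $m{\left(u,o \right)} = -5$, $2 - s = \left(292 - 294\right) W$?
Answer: $\frac{349865254}{45563} \approx 7678.7$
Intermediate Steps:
$W = 24$ ($W = 3 - -21 = 3 + 21 = 24$)
$s = 50$ ($s = 2 - \left(292 - 294\right) 24 = 2 - \left(-2\right) 24 = 2 - -48 = 2 + 48 = 50$)
$b{\left(d \right)} = \frac{3416}{123}$ ($b{\left(d \right)} = 21 - 7 \frac{276 - 38}{-5 - 241} = 21 - 7 \frac{238}{-246} = 21 - 7 \cdot 238 \left(- \frac{1}{246}\right) = 21 - - \frac{833}{123} = 21 + \frac{833}{123} = \frac{3416}{123}$)
$\frac{\left(-1159\right) \left(-184\right)}{b{\left(-241 \right)}} + \frac{s}{-455630} = \frac{\left(-1159\right) \left(-184\right)}{\frac{3416}{123}} + \frac{50}{-455630} = 213256 \cdot \frac{123}{3416} + 50 \left(- \frac{1}{455630}\right) = \frac{53751}{7} - \frac{5}{45563} = \frac{349865254}{45563}$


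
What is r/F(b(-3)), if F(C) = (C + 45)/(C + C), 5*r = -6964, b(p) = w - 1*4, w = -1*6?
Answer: 27856/35 ≈ 795.89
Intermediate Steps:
w = -6
b(p) = -10 (b(p) = -6 - 1*4 = -6 - 4 = -10)
r = -6964/5 (r = (⅕)*(-6964) = -6964/5 ≈ -1392.8)
F(C) = (45 + C)/(2*C) (F(C) = (45 + C)/((2*C)) = (45 + C)*(1/(2*C)) = (45 + C)/(2*C))
r/F(b(-3)) = -6964*(-20/(45 - 10))/5 = -6964/(5*((½)*(-⅒)*35)) = -6964/(5*(-7/4)) = -6964/5*(-4/7) = 27856/35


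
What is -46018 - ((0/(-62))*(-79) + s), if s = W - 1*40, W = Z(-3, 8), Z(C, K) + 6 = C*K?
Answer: -45948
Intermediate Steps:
Z(C, K) = -6 + C*K
W = -30 (W = -6 - 3*8 = -6 - 24 = -30)
s = -70 (s = -30 - 1*40 = -30 - 40 = -70)
-46018 - ((0/(-62))*(-79) + s) = -46018 - ((0/(-62))*(-79) - 70) = -46018 - ((0*(-1/62))*(-79) - 70) = -46018 - (0*(-79) - 70) = -46018 - (0 - 70) = -46018 - 1*(-70) = -46018 + 70 = -45948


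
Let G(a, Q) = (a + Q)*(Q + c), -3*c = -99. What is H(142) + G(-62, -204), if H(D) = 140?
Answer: 45626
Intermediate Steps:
c = 33 (c = -1/3*(-99) = 33)
G(a, Q) = (33 + Q)*(Q + a) (G(a, Q) = (a + Q)*(Q + 33) = (Q + a)*(33 + Q) = (33 + Q)*(Q + a))
H(142) + G(-62, -204) = 140 + ((-204)**2 + 33*(-204) + 33*(-62) - 204*(-62)) = 140 + (41616 - 6732 - 2046 + 12648) = 140 + 45486 = 45626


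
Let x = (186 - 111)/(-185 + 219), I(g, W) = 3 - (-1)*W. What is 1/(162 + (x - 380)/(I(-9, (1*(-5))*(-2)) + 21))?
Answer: 1156/174427 ≈ 0.0066274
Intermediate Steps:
I(g, W) = 3 + W
x = 75/34 ≈ 2.2059
1/(162 + (x - 380)/(I(-9, (1*(-5))*(-2)) + 21)) = 1/(162 + (75/34 - 380)/((3 + (1*(-5))*(-2)) + 21)) = 1/(162 - 12845/(34*((3 - 5*(-2)) + 21))) = 1/(162 - 12845/(34*((3 + 10) + 21))) = 1/(162 - 12845/(34*(13 + 21))) = 1/(162 - 12845/34/34) = 1/(162 - 12845/34*1/34) = 1/(162 - 12845/1156) = 1/(174427/1156) = 1156/174427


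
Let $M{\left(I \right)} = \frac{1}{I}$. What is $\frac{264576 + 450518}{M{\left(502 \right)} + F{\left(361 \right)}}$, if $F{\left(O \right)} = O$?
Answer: $\frac{358977188}{181223} \approx 1980.9$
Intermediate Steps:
$\frac{264576 + 450518}{M{\left(502 \right)} + F{\left(361 \right)}} = \frac{264576 + 450518}{\frac{1}{502} + 361} = \frac{715094}{\frac{1}{502} + 361} = \frac{715094}{\frac{181223}{502}} = 715094 \cdot \frac{502}{181223} = \frac{358977188}{181223}$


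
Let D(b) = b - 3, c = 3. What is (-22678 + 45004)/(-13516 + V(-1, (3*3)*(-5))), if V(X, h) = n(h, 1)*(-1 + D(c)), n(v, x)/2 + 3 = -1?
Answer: -11163/6754 ≈ -1.6528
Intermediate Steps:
n(v, x) = -8 (n(v, x) = -6 + 2*(-1) = -6 - 2 = -8)
D(b) = -3 + b
V(X, h) = 8 (V(X, h) = -8*(-1 + (-3 + 3)) = -8*(-1 + 0) = -8*(-1) = 8)
(-22678 + 45004)/(-13516 + V(-1, (3*3)*(-5))) = (-22678 + 45004)/(-13516 + 8) = 22326/(-13508) = 22326*(-1/13508) = -11163/6754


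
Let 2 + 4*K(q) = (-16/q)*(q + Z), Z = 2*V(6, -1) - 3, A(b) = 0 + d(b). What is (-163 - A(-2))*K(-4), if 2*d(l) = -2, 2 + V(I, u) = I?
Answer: -81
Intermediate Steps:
V(I, u) = -2 + I
d(l) = -1 (d(l) = (½)*(-2) = -1)
A(b) = -1 (A(b) = 0 - 1 = -1)
Z = 5 (Z = 2*(-2 + 6) - 3 = 2*4 - 3 = 8 - 3 = 5)
K(q) = -½ - 4*(5 + q)/q (K(q) = -½ + ((-16/q)*(q + 5))/4 = -½ + ((-16/q)*(5 + q))/4 = -½ + (-16*(5 + q)/q)/4 = -½ - 4*(5 + q)/q)
(-163 - A(-2))*K(-4) = (-163 - 1*(-1))*(-9/2 - 20/(-4)) = (-163 + 1)*(-9/2 - 20*(-¼)) = -162*(-9/2 + 5) = -162*½ = -81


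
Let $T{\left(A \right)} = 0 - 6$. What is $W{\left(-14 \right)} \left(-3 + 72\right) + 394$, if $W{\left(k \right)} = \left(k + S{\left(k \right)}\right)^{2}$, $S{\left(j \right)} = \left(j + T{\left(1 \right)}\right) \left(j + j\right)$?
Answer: $20570398$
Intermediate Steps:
$T{\left(A \right)} = -6$ ($T{\left(A \right)} = 0 - 6 = -6$)
$S{\left(j \right)} = 2 j \left(-6 + j\right)$ ($S{\left(j \right)} = \left(j - 6\right) \left(j + j\right) = \left(-6 + j\right) 2 j = 2 j \left(-6 + j\right)$)
$W{\left(k \right)} = \left(k + 2 k \left(-6 + k\right)\right)^{2}$
$W{\left(-14 \right)} \left(-3 + 72\right) + 394 = \left(-14\right)^{2} \left(-11 + 2 \left(-14\right)\right)^{2} \left(-3 + 72\right) + 394 = 196 \left(-11 - 28\right)^{2} \cdot 69 + 394 = 196 \left(-39\right)^{2} \cdot 69 + 394 = 196 \cdot 1521 \cdot 69 + 394 = 298116 \cdot 69 + 394 = 20570004 + 394 = 20570398$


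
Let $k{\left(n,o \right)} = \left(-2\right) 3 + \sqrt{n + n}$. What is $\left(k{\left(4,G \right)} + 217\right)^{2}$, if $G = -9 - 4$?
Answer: $44529 + 844 \sqrt{2} \approx 45723.0$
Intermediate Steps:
$G = -13$ ($G = -9 - 4 = -13$)
$k{\left(n,o \right)} = -6 + \sqrt{2} \sqrt{n}$ ($k{\left(n,o \right)} = -6 + \sqrt{2 n} = -6 + \sqrt{2} \sqrt{n}$)
$\left(k{\left(4,G \right)} + 217\right)^{2} = \left(\left(-6 + \sqrt{2} \sqrt{4}\right) + 217\right)^{2} = \left(\left(-6 + \sqrt{2} \cdot 2\right) + 217\right)^{2} = \left(\left(-6 + 2 \sqrt{2}\right) + 217\right)^{2} = \left(211 + 2 \sqrt{2}\right)^{2}$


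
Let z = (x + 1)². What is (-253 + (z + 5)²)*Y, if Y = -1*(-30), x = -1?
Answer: -6840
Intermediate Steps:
z = 0 (z = (-1 + 1)² = 0² = 0)
Y = 30
(-253 + (z + 5)²)*Y = (-253 + (0 + 5)²)*30 = (-253 + 5²)*30 = (-253 + 25)*30 = -228*30 = -6840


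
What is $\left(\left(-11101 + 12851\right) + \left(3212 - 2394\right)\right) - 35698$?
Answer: $-33130$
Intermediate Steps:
$\left(\left(-11101 + 12851\right) + \left(3212 - 2394\right)\right) - 35698 = \left(1750 + 818\right) - 35698 = 2568 - 35698 = -33130$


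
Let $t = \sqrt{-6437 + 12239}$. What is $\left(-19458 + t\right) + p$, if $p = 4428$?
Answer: $-15030 + \sqrt{5802} \approx -14954.0$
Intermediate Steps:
$t = \sqrt{5802} \approx 76.171$
$\left(-19458 + t\right) + p = \left(-19458 + \sqrt{5802}\right) + 4428 = -15030 + \sqrt{5802}$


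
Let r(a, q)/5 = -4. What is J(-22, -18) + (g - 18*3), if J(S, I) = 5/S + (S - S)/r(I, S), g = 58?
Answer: 83/22 ≈ 3.7727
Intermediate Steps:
r(a, q) = -20 (r(a, q) = 5*(-4) = -20)
J(S, I) = 5/S (J(S, I) = 5/S + (S - S)/(-20) = 5/S + 0*(-1/20) = 5/S + 0 = 5/S)
J(-22, -18) + (g - 18*3) = 5/(-22) + (58 - 18*3) = 5*(-1/22) + (58 - 1*54) = -5/22 + (58 - 54) = -5/22 + 4 = 83/22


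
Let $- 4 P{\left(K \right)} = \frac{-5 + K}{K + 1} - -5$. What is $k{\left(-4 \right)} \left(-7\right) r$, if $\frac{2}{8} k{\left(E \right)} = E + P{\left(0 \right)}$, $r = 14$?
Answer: $1568$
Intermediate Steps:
$P{\left(K \right)} = - \frac{5}{4} - \frac{-5 + K}{4 \left(1 + K\right)}$ ($P{\left(K \right)} = - \frac{\frac{-5 + K}{K + 1} - -5}{4} = - \frac{\frac{-5 + K}{1 + K} + 5}{4} = - \frac{5 + \frac{-5 + K}{1 + K}}{4} = - \frac{5}{4} - \frac{-5 + K}{4 \left(1 + K\right)}$)
$k{\left(E \right)} = 4 E$ ($k{\left(E \right)} = 4 \left(E - \frac{0}{2 + 2 \cdot 0}\right) = 4 \left(E - \frac{0}{2 + 0}\right) = 4 \left(E - \frac{0}{2}\right) = 4 \left(E - 0 \cdot \frac{1}{2}\right) = 4 \left(E + 0\right) = 4 E$)
$k{\left(-4 \right)} \left(-7\right) r = 4 \left(-4\right) \left(-7\right) 14 = \left(-16\right) \left(-7\right) 14 = 112 \cdot 14 = 1568$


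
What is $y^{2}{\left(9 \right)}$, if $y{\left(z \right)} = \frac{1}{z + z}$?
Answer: $\frac{1}{324} \approx 0.0030864$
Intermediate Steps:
$y{\left(z \right)} = \frac{1}{2 z}$
$y^{2}{\left(9 \right)} = \left(\frac{1}{2 \cdot 9}\right)^{2} = \left(\frac{1}{2} \cdot \frac{1}{9}\right)^{2} = \left(\frac{1}{18}\right)^{2} = \frac{1}{324}$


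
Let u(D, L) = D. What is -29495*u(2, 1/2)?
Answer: -58990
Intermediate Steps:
-29495*u(2, 1/2) = -29495*2 = -58990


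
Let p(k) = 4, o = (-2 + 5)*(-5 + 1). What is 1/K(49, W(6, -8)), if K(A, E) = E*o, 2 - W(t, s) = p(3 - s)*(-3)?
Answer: -1/168 ≈ -0.0059524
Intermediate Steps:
o = -12 (o = 3*(-4) = -12)
W(t, s) = 14 (W(t, s) = 2 - 4*(-3) = 2 - 1*(-12) = 2 + 12 = 14)
K(A, E) = -12*E (K(A, E) = E*(-12) = -12*E)
1/K(49, W(6, -8)) = 1/(-12*14) = 1/(-168) = -1/168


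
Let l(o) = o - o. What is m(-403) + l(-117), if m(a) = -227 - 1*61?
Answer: -288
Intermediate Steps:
l(o) = 0
m(a) = -288 (m(a) = -227 - 61 = -288)
m(-403) + l(-117) = -288 + 0 = -288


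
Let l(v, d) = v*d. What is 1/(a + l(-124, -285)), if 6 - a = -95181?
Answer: 1/130527 ≈ 7.6612e-6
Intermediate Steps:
a = 95187 (a = 6 - 1*(-95181) = 6 + 95181 = 95187)
l(v, d) = d*v
1/(a + l(-124, -285)) = 1/(95187 - 285*(-124)) = 1/(95187 + 35340) = 1/130527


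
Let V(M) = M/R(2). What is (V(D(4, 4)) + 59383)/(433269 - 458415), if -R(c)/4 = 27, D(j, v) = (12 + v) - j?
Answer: -24293/10287 ≈ -2.3615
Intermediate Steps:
D(j, v) = 12 + v - j
R(c) = -108 (R(c) = -4*27 = -108)
V(M) = -M/108 (V(M) = M/(-108) = M*(-1/108) = -M/108)
(V(D(4, 4)) + 59383)/(433269 - 458415) = (-(12 + 4 - 1*4)/108 + 59383)/(433269 - 458415) = (-(12 + 4 - 4)/108 + 59383)/(-25146) = (-1/108*12 + 59383)*(-1/25146) = (-1/9 + 59383)*(-1/25146) = (534446/9)*(-1/25146) = -24293/10287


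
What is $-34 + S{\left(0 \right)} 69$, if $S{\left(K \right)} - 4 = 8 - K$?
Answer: $794$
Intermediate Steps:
$S{\left(K \right)} = 12 - K$ ($S{\left(K \right)} = 4 - \left(-8 + K\right) = 12 - K$)
$-34 + S{\left(0 \right)} 69 = -34 + \left(12 - 0\right) 69 = -34 + \left(12 + 0\right) 69 = -34 + 12 \cdot 69 = -34 + 828 = 794$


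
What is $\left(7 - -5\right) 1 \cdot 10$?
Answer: $120$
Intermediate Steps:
$\left(7 - -5\right) 1 \cdot 10 = \left(7 + 5\right) 1 \cdot 10 = 12 \cdot 1 \cdot 10 = 12 \cdot 10 = 120$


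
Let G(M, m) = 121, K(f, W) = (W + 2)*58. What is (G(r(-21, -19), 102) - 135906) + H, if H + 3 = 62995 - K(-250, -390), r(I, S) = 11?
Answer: -50289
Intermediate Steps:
K(f, W) = 116 + 58*W (K(f, W) = (2 + W)*58 = 116 + 58*W)
H = 85496 (H = -3 + (62995 - (116 + 58*(-390))) = -3 + (62995 - (116 - 22620)) = -3 + (62995 - 1*(-22504)) = -3 + (62995 + 22504) = -3 + 85499 = 85496)
(G(r(-21, -19), 102) - 135906) + H = (121 - 135906) + 85496 = -135785 + 85496 = -50289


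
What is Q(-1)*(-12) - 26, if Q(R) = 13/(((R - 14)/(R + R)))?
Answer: -234/5 ≈ -46.800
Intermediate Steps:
Q(R) = 26*R/(-14 + R) (Q(R) = 13/(((-14 + R)/((2*R)))) = 13/(((-14 + R)*(1/(2*R)))) = 13/(((-14 + R)/(2*R))) = 13*(2*R/(-14 + R)) = 26*R/(-14 + R))
Q(-1)*(-12) - 26 = (26*(-1)/(-14 - 1))*(-12) - 26 = (26*(-1)/(-15))*(-12) - 26 = (26*(-1)*(-1/15))*(-12) - 26 = (26/15)*(-12) - 26 = -104/5 - 26 = -234/5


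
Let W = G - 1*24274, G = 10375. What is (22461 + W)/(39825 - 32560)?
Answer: 8562/7265 ≈ 1.1785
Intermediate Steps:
W = -13899 (W = 10375 - 1*24274 = 10375 - 24274 = -13899)
(22461 + W)/(39825 - 32560) = (22461 - 13899)/(39825 - 32560) = 8562/7265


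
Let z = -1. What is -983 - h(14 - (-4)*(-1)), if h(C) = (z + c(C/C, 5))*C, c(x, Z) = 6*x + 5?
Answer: -1083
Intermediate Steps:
c(x, Z) = 5 + 6*x
h(C) = 10*C (h(C) = (-1 + (5 + 6*(C/C)))*C = (-1 + (5 + 6*1))*C = (-1 + (5 + 6))*C = (-1 + 11)*C = 10*C)
-983 - h(14 - (-4)*(-1)) = -983 - 10*(14 - (-4)*(-1)) = -983 - 10*(14 - 1*4) = -983 - 10*(14 - 4) = -983 - 10*10 = -983 - 1*100 = -983 - 100 = -1083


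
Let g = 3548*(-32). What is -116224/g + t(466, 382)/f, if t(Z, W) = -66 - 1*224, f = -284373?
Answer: 258467914/252238851 ≈ 1.0247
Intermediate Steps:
t(Z, W) = -290 (t(Z, W) = -66 - 224 = -290)
g = -113536
-116224/g + t(466, 382)/f = -116224/(-113536) - 290/(-284373) = -116224*(-1/113536) - 290*(-1/284373) = 908/887 + 290/284373 = 258467914/252238851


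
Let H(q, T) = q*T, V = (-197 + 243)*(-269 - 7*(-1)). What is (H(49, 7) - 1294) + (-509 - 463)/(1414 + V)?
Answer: -187329/197 ≈ -950.91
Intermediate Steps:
V = -12052 (V = 46*(-269 + 7) = 46*(-262) = -12052)
H(q, T) = T*q
(H(49, 7) - 1294) + (-509 - 463)/(1414 + V) = (7*49 - 1294) + (-509 - 463)/(1414 - 12052) = (343 - 1294) - 972/(-10638) = -951 - 972*(-1/10638) = -951 + 18/197 = -187329/197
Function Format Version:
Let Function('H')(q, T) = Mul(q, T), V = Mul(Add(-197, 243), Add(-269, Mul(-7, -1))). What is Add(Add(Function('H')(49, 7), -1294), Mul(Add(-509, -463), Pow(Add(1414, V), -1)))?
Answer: Rational(-187329, 197) ≈ -950.91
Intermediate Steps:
V = -12052 (V = Mul(46, Add(-269, 7)) = Mul(46, -262) = -12052)
Function('H')(q, T) = Mul(T, q)
Add(Add(Function('H')(49, 7), -1294), Mul(Add(-509, -463), Pow(Add(1414, V), -1))) = Add(Add(Mul(7, 49), -1294), Mul(Add(-509, -463), Pow(Add(1414, -12052), -1))) = Add(Add(343, -1294), Mul(-972, Pow(-10638, -1))) = Add(-951, Mul(-972, Rational(-1, 10638))) = Add(-951, Rational(18, 197)) = Rational(-187329, 197)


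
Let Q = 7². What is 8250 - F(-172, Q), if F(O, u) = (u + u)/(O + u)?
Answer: 1014848/123 ≈ 8250.8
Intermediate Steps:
Q = 49
F(O, u) = 2*u/(O + u) (F(O, u) = (2*u)/(O + u) = 2*u/(O + u))
8250 - F(-172, Q) = 8250 - 2*49/(-172 + 49) = 8250 - 2*49/(-123) = 8250 - 2*49*(-1)/123 = 8250 - 1*(-98/123) = 8250 + 98/123 = 1014848/123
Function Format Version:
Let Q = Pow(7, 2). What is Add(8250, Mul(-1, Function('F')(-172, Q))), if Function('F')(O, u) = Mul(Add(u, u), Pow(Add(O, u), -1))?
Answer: Rational(1014848, 123) ≈ 8250.8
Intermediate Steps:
Q = 49
Function('F')(O, u) = Mul(2, u, Pow(Add(O, u), -1)) (Function('F')(O, u) = Mul(Mul(2, u), Pow(Add(O, u), -1)) = Mul(2, u, Pow(Add(O, u), -1)))
Add(8250, Mul(-1, Function('F')(-172, Q))) = Add(8250, Mul(-1, Mul(2, 49, Pow(Add(-172, 49), -1)))) = Add(8250, Mul(-1, Mul(2, 49, Pow(-123, -1)))) = Add(8250, Mul(-1, Mul(2, 49, Rational(-1, 123)))) = Add(8250, Mul(-1, Rational(-98, 123))) = Add(8250, Rational(98, 123)) = Rational(1014848, 123)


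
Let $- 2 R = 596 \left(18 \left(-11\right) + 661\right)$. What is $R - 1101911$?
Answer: $-1239885$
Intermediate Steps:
$R = -137974$ ($R = - \frac{596 \left(18 \left(-11\right) + 661\right)}{2} = - \frac{596 \left(-198 + 661\right)}{2} = - \frac{596 \cdot 463}{2} = \left(- \frac{1}{2}\right) 275948 = -137974$)
$R - 1101911 = -137974 - 1101911 = -1239885$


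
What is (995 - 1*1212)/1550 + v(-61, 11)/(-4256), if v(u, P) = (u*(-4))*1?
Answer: -5249/26600 ≈ -0.19733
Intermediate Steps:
v(u, P) = -4*u (v(u, P) = -4*u*1 = -4*u)
(995 - 1*1212)/1550 + v(-61, 11)/(-4256) = (995 - 1*1212)/1550 - 4*(-61)/(-4256) = (995 - 1212)*(1/1550) + 244*(-1/4256) = -217*1/1550 - 61/1064 = -7/50 - 61/1064 = -5249/26600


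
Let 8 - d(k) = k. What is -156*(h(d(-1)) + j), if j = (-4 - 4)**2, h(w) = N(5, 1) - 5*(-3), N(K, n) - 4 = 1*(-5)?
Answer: -12168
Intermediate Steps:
d(k) = 8 - k
N(K, n) = -1 (N(K, n) = 4 + 1*(-5) = 4 - 5 = -1)
h(w) = 14 (h(w) = -1 - 5*(-3) = -1 + 15 = 14)
j = 64 (j = (-8)**2 = 64)
-156*(h(d(-1)) + j) = -156*(14 + 64) = -156*78 = -12168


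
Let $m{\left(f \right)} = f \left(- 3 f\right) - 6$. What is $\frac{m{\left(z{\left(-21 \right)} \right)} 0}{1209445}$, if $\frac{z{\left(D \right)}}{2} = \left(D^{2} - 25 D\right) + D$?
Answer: $0$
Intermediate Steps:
$z{\left(D \right)} = - 48 D + 2 D^{2}$ ($z{\left(D \right)} = 2 \left(\left(D^{2} - 25 D\right) + D\right) = 2 \left(D^{2} - 24 D\right) = - 48 D + 2 D^{2}$)
$m{\left(f \right)} = -6 - 3 f^{2}$ ($m{\left(f \right)} = - 3 f^{2} - 6 = -6 - 3 f^{2}$)
$\frac{m{\left(z{\left(-21 \right)} \right)} 0}{1209445} = \frac{\left(-6 - 3 \left(2 \left(-21\right) \left(-24 - 21\right)\right)^{2}\right) 0}{1209445} = \left(-6 - 3 \left(2 \left(-21\right) \left(-45\right)\right)^{2}\right) 0 \cdot \frac{1}{1209445} = \left(-6 - 3 \cdot 1890^{2}\right) 0 \cdot \frac{1}{1209445} = \left(-6 - 10716300\right) 0 \cdot \frac{1}{1209445} = \left(-10716306\right) 0 \cdot \frac{1}{1209445} = 0 \cdot \frac{1}{1209445} = 0$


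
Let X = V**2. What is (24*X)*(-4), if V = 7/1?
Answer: -4704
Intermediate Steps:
V = 7 (V = 7*1 = 7)
X = 49 (X = 7**2 = 49)
(24*X)*(-4) = (24*49)*(-4) = 1176*(-4) = -4704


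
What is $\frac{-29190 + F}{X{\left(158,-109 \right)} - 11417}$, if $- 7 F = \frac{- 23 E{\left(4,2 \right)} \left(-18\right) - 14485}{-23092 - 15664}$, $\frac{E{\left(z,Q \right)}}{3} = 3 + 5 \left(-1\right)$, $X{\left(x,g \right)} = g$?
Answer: $\frac{7919030449}{3126911592} \approx 2.5325$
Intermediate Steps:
$E{\left(z,Q \right)} = -6$ ($E{\left(z,Q \right)} = 3 \left(3 + 5 \left(-1\right)\right) = 3 \left(3 - 5\right) = 3 \left(-2\right) = -6$)
$F = - \frac{16969}{271292}$ ($F = - \frac{\left(\left(-23\right) \left(-6\right) \left(-18\right) - 14485\right) \frac{1}{-23092 - 15664}}{7} = - \frac{\left(138 \left(-18\right) - 14485\right) \frac{1}{-38756}}{7} = - \frac{\left(-2484 - 14485\right) \left(- \frac{1}{38756}\right)}{7} = - \frac{\left(-16969\right) \left(- \frac{1}{38756}\right)}{7} = \left(- \frac{1}{7}\right) \frac{16969}{38756} = - \frac{16969}{271292} \approx -0.062549$)
$\frac{-29190 + F}{X{\left(158,-109 \right)} - 11417} = \frac{-29190 - \frac{16969}{271292}}{-109 - 11417} = - \frac{7919030449}{271292 \left(-11526\right)} = \left(- \frac{7919030449}{271292}\right) \left(- \frac{1}{11526}\right) = \frac{7919030449}{3126911592}$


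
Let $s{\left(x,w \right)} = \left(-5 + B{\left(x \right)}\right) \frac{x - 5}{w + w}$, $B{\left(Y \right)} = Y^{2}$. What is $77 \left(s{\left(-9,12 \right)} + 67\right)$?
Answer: $\frac{5236}{3} \approx 1745.3$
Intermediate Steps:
$s{\left(x,w \right)} = \frac{\left(-5 + x\right) \left(-5 + x^{2}\right)}{2 w}$ ($s{\left(x,w \right)} = \left(-5 + x^{2}\right) \frac{x - 5}{w + w} = \left(-5 + x^{2}\right) \frac{-5 + x}{2 w} = \frac{\left(-5 + x\right) \left(-5 + x^{2}\right)}{2 w}$)
$77 \left(s{\left(-9,12 \right)} + 67\right) = 77 \left(\frac{25 + \left(-9\right)^{3} - -45 - 5 \left(-9\right)^{2}}{2 \cdot 12} + 67\right) = 77 \left(\frac{1}{2} \cdot \frac{1}{12} \left(25 - 729 + 45 - 405\right) + 67\right) = 77 \left(\frac{1}{2} \cdot \frac{1}{12} \left(-1064\right) + 67\right) = 77 \left(- \frac{133}{3} + 67\right) = 77 \cdot \frac{68}{3} = \frac{5236}{3}$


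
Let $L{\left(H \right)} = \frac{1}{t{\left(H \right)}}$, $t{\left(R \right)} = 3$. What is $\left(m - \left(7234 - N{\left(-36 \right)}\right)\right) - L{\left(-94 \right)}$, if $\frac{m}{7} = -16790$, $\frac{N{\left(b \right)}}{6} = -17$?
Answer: $- \frac{374599}{3} \approx -1.2487 \cdot 10^{5}$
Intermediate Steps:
$N{\left(b \right)} = -102$ ($N{\left(b \right)} = 6 \left(-17\right) = -102$)
$m = -117530$ ($m = 7 \left(-16790\right) = -117530$)
$L{\left(H \right)} = \frac{1}{3}$
$\left(m - \left(7234 - N{\left(-36 \right)}\right)\right) - L{\left(-94 \right)} = \left(-117530 - \left(7234 - -102\right)\right) - \frac{1}{3} = \left(-117530 - \left(7234 + 102\right)\right) - \frac{1}{3} = \left(-117530 - 7336\right) - \frac{1}{3} = -124866 - \frac{1}{3} = - \frac{374599}{3}$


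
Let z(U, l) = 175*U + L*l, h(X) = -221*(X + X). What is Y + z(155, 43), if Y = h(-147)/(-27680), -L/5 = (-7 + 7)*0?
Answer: 375377513/13840 ≈ 27123.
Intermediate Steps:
h(X) = -442*X
L = 0 (L = -5*(-7 + 7)*0 = -0*0 = -5*0 = 0)
z(U, l) = 175*U (z(U, l) = 175*U + 0*l = 175*U + 0 = 175*U)
Y = -32487/13840 (Y = -442*(-147)/(-27680) = 64974*(-1/27680) = -32487/13840 ≈ -2.3473)
Y + z(155, 43) = -32487/13840 + 175*155 = -32487/13840 + 27125 = 375377513/13840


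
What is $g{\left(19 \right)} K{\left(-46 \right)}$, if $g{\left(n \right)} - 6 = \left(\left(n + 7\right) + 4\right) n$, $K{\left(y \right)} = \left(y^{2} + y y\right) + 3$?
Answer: $2439360$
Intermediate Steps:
$K{\left(y \right)} = 3 + 2 y^{2}$ ($K{\left(y \right)} = \left(y^{2} + y^{2}\right) + 3 = 2 y^{2} + 3 = 3 + 2 y^{2}$)
$g{\left(n \right)} = 6 + n \left(11 + n\right)$ ($g{\left(n \right)} = 6 + \left(\left(n + 7\right) + 4\right) n = 6 + \left(\left(7 + n\right) + 4\right) n = 6 + \left(11 + n\right) n = 6 + n \left(11 + n\right)$)
$g{\left(19 \right)} K{\left(-46 \right)} = \left(6 + 19^{2} + 11 \cdot 19\right) \left(3 + 2 \left(-46\right)^{2}\right) = \left(6 + 361 + 209\right) \left(3 + 2 \cdot 2116\right) = 576 \left(3 + 4232\right) = 576 \cdot 4235 = 2439360$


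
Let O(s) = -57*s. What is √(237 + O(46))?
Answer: 3*I*√265 ≈ 48.836*I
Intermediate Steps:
√(237 + O(46)) = √(237 - 57*46) = √(237 - 2622) = √(-2385) = 3*I*√265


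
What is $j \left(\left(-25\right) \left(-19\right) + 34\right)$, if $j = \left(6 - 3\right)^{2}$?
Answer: $4581$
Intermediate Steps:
$j = 9$ ($j = 3^{2} = 9$)
$j \left(\left(-25\right) \left(-19\right) + 34\right) = 9 \left(\left(-25\right) \left(-19\right) + 34\right) = 9 \left(475 + 34\right) = 9 \cdot 509 = 4581$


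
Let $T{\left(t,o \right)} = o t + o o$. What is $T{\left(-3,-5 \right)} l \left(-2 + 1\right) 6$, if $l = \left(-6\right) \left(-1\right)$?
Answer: $-1440$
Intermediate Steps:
$T{\left(t,o \right)} = o^{2} + o t$ ($T{\left(t,o \right)} = o t + o^{2} = o^{2} + o t$)
$l = 6$
$T{\left(-3,-5 \right)} l \left(-2 + 1\right) 6 = - 5 \left(-5 - 3\right) 6 \left(-2 + 1\right) 6 = \left(-5\right) \left(-8\right) 6 \left(\left(-1\right) 6\right) = 40 \cdot 6 \left(-6\right) = 240 \left(-6\right) = -1440$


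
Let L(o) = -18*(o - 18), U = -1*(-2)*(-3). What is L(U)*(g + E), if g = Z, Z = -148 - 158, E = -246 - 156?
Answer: -305856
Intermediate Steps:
U = -6 (U = 2*(-3) = -6)
E = -402
L(o) = 324 - 18*o (L(o) = -18*(-18 + o) = 324 - 18*o)
Z = -306
g = -306
L(U)*(g + E) = (324 - 18*(-6))*(-306 - 402) = (324 + 108)*(-708) = 432*(-708) = -305856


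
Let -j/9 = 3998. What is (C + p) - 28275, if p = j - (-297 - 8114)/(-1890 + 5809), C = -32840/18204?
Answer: -1146041202362/17835369 ≈ -64257.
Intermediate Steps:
C = -8210/4551 (C = -32840*1/18204 = -8210/4551 ≈ -1.8040)
j = -35982 (j = -9*3998 = -35982)
p = -141005047/3919 (p = -35982 - (-297 - 8114)/(-1890 + 5809) = -35982 - (-8411)/3919 = -35982 - 1*(-8411/3919) = -35982 + 8411/3919 = -141005047/3919 ≈ -35980.)
(C + p) - 28275 = (-8210/4551 - 141005047/3919) - 28275 = -641746143887/17835369 - 28275 = -1146041202362/17835369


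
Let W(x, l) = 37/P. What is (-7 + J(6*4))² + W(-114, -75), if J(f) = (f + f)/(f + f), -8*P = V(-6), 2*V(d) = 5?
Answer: -412/5 ≈ -82.400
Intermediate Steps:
V(d) = 5/2 (V(d) = (½)*5 = 5/2)
P = -5/16 (P = -⅛*5/2 = -5/16 ≈ -0.31250)
J(f) = 1 (J(f) = (2*f)/((2*f)) = (2*f)*(1/(2*f)) = 1)
W(x, l) = -592/5 (W(x, l) = 37/(-5/16) = 37*(-16/5) = -592/5)
(-7 + J(6*4))² + W(-114, -75) = (-7 + 1)² - 592/5 = (-6)² - 592/5 = 36 - 592/5 = -412/5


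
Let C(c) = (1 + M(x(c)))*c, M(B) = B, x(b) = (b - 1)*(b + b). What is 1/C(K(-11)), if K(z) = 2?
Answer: 1/10 ≈ 0.10000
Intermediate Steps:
x(b) = 2*b*(-1 + b) (x(b) = (-1 + b)*(2*b) = 2*b*(-1 + b))
C(c) = c*(1 + 2*c*(-1 + c)) (C(c) = (1 + 2*c*(-1 + c))*c = c*(1 + 2*c*(-1 + c)))
1/C(K(-11)) = 1/(2*(1 + 2*2*(-1 + 2))) = 1/(2*(1 + 2*2*1)) = 1/(2*(1 + 4)) = 1/(2*5) = 1/10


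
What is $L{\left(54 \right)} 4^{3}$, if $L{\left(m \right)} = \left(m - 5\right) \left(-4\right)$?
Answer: $-12544$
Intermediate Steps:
$L{\left(m \right)} = 20 - 4 m$ ($L{\left(m \right)} = \left(-5 + m\right) \left(-4\right) = 20 - 4 m$)
$L{\left(54 \right)} 4^{3} = \left(20 - 216\right) 4^{3} = \left(20 - 216\right) 64 = \left(-196\right) 64 = -12544$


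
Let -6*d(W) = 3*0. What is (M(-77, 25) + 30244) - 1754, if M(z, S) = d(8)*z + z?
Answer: 28413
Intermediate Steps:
d(W) = 0 (d(W) = -0/2 = -⅙*0 = 0)
M(z, S) = z (M(z, S) = 0*z + z = 0 + z = z)
(M(-77, 25) + 30244) - 1754 = (-77 + 30244) - 1754 = 30167 - 1754 = 28413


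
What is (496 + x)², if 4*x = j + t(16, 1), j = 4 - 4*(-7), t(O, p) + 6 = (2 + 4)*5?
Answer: 260100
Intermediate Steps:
t(O, p) = 24 (t(O, p) = -6 + (2 + 4)*5 = -6 + 6*5 = -6 + 30 = 24)
j = 32 (j = 4 + 28 = 32)
x = 14 (x = (32 + 24)/4 = (¼)*56 = 14)
(496 + x)² = (496 + 14)² = 510² = 260100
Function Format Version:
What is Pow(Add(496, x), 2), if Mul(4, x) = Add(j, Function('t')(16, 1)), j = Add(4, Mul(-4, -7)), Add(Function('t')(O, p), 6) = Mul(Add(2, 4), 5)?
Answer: 260100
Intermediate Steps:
Function('t')(O, p) = 24 (Function('t')(O, p) = Add(-6, Mul(Add(2, 4), 5)) = Add(-6, Mul(6, 5)) = Add(-6, 30) = 24)
j = 32 (j = Add(4, 28) = 32)
x = 14 (x = Mul(Rational(1, 4), Add(32, 24)) = Mul(Rational(1, 4), 56) = 14)
Pow(Add(496, x), 2) = Pow(Add(496, 14), 2) = Pow(510, 2) = 260100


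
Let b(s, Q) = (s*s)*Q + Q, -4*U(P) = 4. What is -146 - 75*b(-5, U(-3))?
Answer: 1804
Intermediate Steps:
U(P) = -1 (U(P) = -¼*4 = -1)
b(s, Q) = Q + Q*s² (b(s, Q) = s²*Q + Q = Q*s² + Q = Q + Q*s²)
-146 - 75*b(-5, U(-3)) = -146 - (-75)*(1 + (-5)²) = -146 - (-75)*(1 + 25) = -146 - (-75)*26 = -146 - 75*(-26) = -146 + 1950 = 1804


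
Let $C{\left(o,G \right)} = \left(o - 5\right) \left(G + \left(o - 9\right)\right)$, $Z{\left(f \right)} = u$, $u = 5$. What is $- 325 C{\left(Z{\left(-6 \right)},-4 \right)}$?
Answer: $0$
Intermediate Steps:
$Z{\left(f \right)} = 5$
$C{\left(o,G \right)} = \left(-5 + o\right) \left(-9 + G + o\right)$ ($C{\left(o,G \right)} = \left(-5 + o\right) \left(G + \left(-9 + o\right)\right) = \left(-5 + o\right) \left(-9 + G + o\right)$)
$- 325 C{\left(Z{\left(-6 \right)},-4 \right)} = - 325 \left(45 + 5^{2} - 70 - -20 - 20\right) = - 325 \left(45 + 25 - 70 + 20 - 20\right) = \left(-325\right) 0 = 0$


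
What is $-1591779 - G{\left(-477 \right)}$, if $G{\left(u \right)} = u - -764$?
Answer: $-1592066$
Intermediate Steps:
$G{\left(u \right)} = 764 + u$ ($G{\left(u \right)} = u + 764 = 764 + u$)
$-1591779 - G{\left(-477 \right)} = -1591779 - \left(764 - 477\right) = -1591779 - 287 = -1592066$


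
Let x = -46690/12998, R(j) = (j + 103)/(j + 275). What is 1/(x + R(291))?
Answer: -1839217/5326332 ≈ -0.34531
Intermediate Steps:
R(j) = (103 + j)/(275 + j)
x = -23345/6499 (x = -46690*1/12998 = -23345/6499 ≈ -3.5921)
1/(x + R(291)) = 1/(-23345/6499 + (103 + 291)/(275 + 291)) = 1/(-23345/6499 + 394/566) = 1/(-23345/6499 + (1/566)*394) = 1/(-23345/6499 + 197/283) = 1/(-5326332/1839217) = -1839217/5326332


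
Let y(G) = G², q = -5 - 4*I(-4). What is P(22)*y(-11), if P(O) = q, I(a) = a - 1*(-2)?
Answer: 363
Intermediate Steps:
I(a) = 2 + a (I(a) = a + 2 = 2 + a)
q = 3 (q = -5 - 4*(2 - 4) = -5 - 4*(-2) = -5 + 8 = 3)
P(O) = 3
P(22)*y(-11) = 3*(-11)² = 3*121 = 363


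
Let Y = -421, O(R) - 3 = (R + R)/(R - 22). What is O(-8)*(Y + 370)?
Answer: -901/5 ≈ -180.20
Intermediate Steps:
O(R) = 3 + 2*R/(-22 + R) (O(R) = 3 + (R + R)/(R - 22) = 3 + (2*R)/(-22 + R) = 3 + 2*R/(-22 + R))
O(-8)*(Y + 370) = ((-66 + 5*(-8))/(-22 - 8))*(-421 + 370) = ((-66 - 40)/(-30))*(-51) = -1/30*(-106)*(-51) = (53/15)*(-51) = -901/5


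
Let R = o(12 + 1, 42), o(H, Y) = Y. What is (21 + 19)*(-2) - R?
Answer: -122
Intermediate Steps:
R = 42
(21 + 19)*(-2) - R = (21 + 19)*(-2) - 1*42 = 40*(-2) - 42 = -80 - 42 = -122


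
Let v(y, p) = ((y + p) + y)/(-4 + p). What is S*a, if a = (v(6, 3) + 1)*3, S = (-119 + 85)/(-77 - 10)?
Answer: -476/29 ≈ -16.414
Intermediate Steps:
v(y, p) = (p + 2*y)/(-4 + p) (v(y, p) = ((p + y) + y)/(-4 + p) = (p + 2*y)/(-4 + p))
S = 34/87 (S = -34/(-87) = -34*(-1/87) = 34/87 ≈ 0.39080)
a = -42 (a = ((3 + 2*6)/(-4 + 3) + 1)*3 = ((3 + 12)/(-1) + 1)*3 = (-1*15 + 1)*3 = (-15 + 1)*3 = -14*3 = -42)
S*a = (34/87)*(-42) = -476/29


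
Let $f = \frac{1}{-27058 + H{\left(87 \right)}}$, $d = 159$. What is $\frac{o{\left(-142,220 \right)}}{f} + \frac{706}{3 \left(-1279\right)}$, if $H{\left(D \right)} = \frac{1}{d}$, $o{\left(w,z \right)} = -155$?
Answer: $\frac{852893764727}{203361} \approx 4.194 \cdot 10^{6}$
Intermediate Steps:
$H{\left(D \right)} = \frac{1}{159}$
$f = - \frac{159}{4302221}$ ($f = \frac{1}{-27058 + \frac{1}{159}} = \frac{1}{- \frac{4302221}{159}} = - \frac{159}{4302221} \approx -3.6958 \cdot 10^{-5}$)
$\frac{o{\left(-142,220 \right)}}{f} + \frac{706}{3 \left(-1279\right)} = - \frac{155}{- \frac{159}{4302221}} + \frac{706}{3 \left(-1279\right)} = \left(-155\right) \left(- \frac{4302221}{159}\right) + \frac{706}{-3837} = \frac{666844255}{159} + 706 \left(- \frac{1}{3837}\right) = \frac{666844255}{159} - \frac{706}{3837} = \frac{852893764727}{203361}$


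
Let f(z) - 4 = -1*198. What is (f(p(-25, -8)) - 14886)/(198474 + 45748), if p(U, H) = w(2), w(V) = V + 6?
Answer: -7540/122111 ≈ -0.061747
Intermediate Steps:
w(V) = 6 + V
p(U, H) = 8 (p(U, H) = 6 + 2 = 8)
f(z) = -194 (f(z) = 4 - 1*198 = 4 - 198 = -194)
(f(p(-25, -8)) - 14886)/(198474 + 45748) = (-194 - 14886)/(198474 + 45748) = -15080/244222 = -15080*1/244222 = -7540/122111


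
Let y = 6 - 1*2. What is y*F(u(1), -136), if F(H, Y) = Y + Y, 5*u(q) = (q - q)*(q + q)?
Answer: -1088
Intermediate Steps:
u(q) = 0 (u(q) = ((q - q)*(q + q))/5 = (0*(2*q))/5 = (1/5)*0 = 0)
F(H, Y) = 2*Y
y = 4 (y = 6 - 2 = 4)
y*F(u(1), -136) = 4*(2*(-136)) = 4*(-272) = -1088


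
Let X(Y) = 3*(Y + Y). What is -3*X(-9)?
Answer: 162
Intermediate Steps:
X(Y) = 6*Y (X(Y) = 3*(2*Y) = 6*Y)
-3*X(-9) = -18*(-9) = -3*(-54) = 162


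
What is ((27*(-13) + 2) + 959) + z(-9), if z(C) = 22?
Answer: 632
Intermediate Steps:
((27*(-13) + 2) + 959) + z(-9) = ((27*(-13) + 2) + 959) + 22 = ((-351 + 2) + 959) + 22 = (-349 + 959) + 22 = 610 + 22 = 632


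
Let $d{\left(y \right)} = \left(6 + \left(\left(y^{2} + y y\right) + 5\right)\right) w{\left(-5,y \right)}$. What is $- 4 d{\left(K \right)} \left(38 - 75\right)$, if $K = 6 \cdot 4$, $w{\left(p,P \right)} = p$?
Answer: $-860620$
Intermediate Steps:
$K = 24$
$d{\left(y \right)} = -55 - 10 y^{2}$ ($d{\left(y \right)} = \left(6 + \left(\left(y^{2} + y y\right) + 5\right)\right) \left(-5\right) = \left(6 + \left(\left(y^{2} + y^{2}\right) + 5\right)\right) \left(-5\right) = \left(6 + \left(2 y^{2} + 5\right)\right) \left(-5\right) = \left(6 + \left(5 + 2 y^{2}\right)\right) \left(-5\right) = \left(11 + 2 y^{2}\right) \left(-5\right) = -55 - 10 y^{2}$)
$- 4 d{\left(K \right)} \left(38 - 75\right) = - 4 \left(-55 - 10 \cdot 24^{2}\right) \left(38 - 75\right) = - 4 \left(-55 - 5760\right) \left(-37\right) = \left(-4\right) \left(-5815\right) \left(-37\right) = 23260 \left(-37\right) = -860620$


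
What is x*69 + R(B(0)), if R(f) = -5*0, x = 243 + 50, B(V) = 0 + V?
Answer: 20217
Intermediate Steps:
B(V) = V
x = 293
R(f) = 0
x*69 + R(B(0)) = 293*69 + 0 = 20217 + 0 = 20217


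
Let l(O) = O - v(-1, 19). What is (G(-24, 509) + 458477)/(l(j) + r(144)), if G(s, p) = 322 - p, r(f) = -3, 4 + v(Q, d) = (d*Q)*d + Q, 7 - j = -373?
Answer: 458290/743 ≈ 616.81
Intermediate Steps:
j = 380 (j = 7 - 1*(-373) = 7 + 373 = 380)
v(Q, d) = -4 + Q + Q*d² (v(Q, d) = -4 + ((d*Q)*d + Q) = -4 + ((Q*d)*d + Q) = -4 + (Q*d² + Q) = -4 + (Q + Q*d²) = -4 + Q + Q*d²)
l(O) = 366 + O (l(O) = O - (-4 - 1 - 1*19²) = O - (-4 - 1 - 1*361) = O - (-4 - 1 - 361) = O - 1*(-366) = O + 366 = 366 + O)
(G(-24, 509) + 458477)/(l(j) + r(144)) = ((322 - 1*509) + 458477)/((366 + 380) - 3) = ((322 - 509) + 458477)/(746 - 3) = (-187 + 458477)/743 = 458290*(1/743) = 458290/743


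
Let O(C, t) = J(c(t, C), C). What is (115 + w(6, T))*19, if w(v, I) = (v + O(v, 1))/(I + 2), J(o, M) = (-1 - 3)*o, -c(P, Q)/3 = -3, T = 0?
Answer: 1900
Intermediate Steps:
c(P, Q) = 9 (c(P, Q) = -3*(-3) = 9)
J(o, M) = -4*o
O(C, t) = -36 (O(C, t) = -4*9 = -36)
w(v, I) = (-36 + v)/(2 + I) (w(v, I) = (v - 36)/(I + 2) = (-36 + v)/(2 + I))
(115 + w(6, T))*19 = (115 + (-36 + 6)/(2 + 0))*19 = (115 - 30/2)*19 = (115 + (½)*(-30))*19 = (115 - 15)*19 = 100*19 = 1900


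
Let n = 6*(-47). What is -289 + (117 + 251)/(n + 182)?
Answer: -7317/25 ≈ -292.68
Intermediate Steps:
n = -282
-289 + (117 + 251)/(n + 182) = -289 + (117 + 251)/(-282 + 182) = -289 + 368/(-100) = -289 + 368*(-1/100) = -289 - 92/25 = -7317/25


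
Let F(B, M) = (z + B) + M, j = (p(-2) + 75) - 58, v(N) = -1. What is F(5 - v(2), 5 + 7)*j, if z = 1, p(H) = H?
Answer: 285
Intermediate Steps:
j = 15 (j = (-2 + 75) - 58 = 73 - 58 = 15)
F(B, M) = 1 + B + M (F(B, M) = (1 + B) + M = 1 + B + M)
F(5 - v(2), 5 + 7)*j = (1 + (5 - 1*(-1)) + (5 + 7))*15 = (1 + (5 + 1) + 12)*15 = (1 + 6 + 12)*15 = 19*15 = 285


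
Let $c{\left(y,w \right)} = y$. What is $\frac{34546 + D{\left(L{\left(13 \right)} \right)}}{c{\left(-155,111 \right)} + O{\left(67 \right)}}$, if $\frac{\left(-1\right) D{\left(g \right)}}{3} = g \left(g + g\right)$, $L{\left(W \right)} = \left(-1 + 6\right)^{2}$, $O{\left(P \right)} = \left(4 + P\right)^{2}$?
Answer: $\frac{15398}{2443} \approx 6.3029$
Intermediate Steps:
$L{\left(W \right)} = 25$ ($L{\left(W \right)} = 5^{2} = 25$)
$D{\left(g \right)} = - 6 g^{2}$ ($D{\left(g \right)} = - 3 g \left(g + g\right) = - 3 g 2 g = - 3 \cdot 2 g^{2} = - 6 g^{2}$)
$\frac{34546 + D{\left(L{\left(13 \right)} \right)}}{c{\left(-155,111 \right)} + O{\left(67 \right)}} = \frac{34546 - 6 \cdot 25^{2}}{-155 + \left(4 + 67\right)^{2}} = \frac{34546 - 3750}{-155 + 71^{2}} = \frac{34546 - 3750}{-155 + 5041} = \frac{30796}{4886} = 30796 \cdot \frac{1}{4886} = \frac{15398}{2443}$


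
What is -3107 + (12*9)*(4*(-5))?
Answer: -5267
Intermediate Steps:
-3107 + (12*9)*(4*(-5)) = -3107 + 108*(-20) = -3107 - 2160 = -5267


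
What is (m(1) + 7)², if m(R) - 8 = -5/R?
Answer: 100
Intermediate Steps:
m(R) = 8 - 5/R
(m(1) + 7)² = ((8 - 5/1) + 7)² = ((8 - 5*1) + 7)² = ((8 - 5) + 7)² = (3 + 7)² = 10² = 100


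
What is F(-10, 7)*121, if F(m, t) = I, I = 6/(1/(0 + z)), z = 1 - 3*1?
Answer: -1452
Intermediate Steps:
z = -2 (z = 1 - 3 = -2)
I = -12 (I = 6/(1/(0 - 2)) = 6/(1/(-2)) = 6/(-1/2) = 6*(-2) = -12)
F(m, t) = -12
F(-10, 7)*121 = -12*121 = -1452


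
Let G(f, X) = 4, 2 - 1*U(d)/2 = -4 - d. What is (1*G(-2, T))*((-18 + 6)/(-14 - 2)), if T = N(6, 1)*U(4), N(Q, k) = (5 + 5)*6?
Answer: 3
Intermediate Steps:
U(d) = 12 + 2*d (U(d) = 4 - 2*(-4 - d) = 4 + (8 + 2*d) = 12 + 2*d)
N(Q, k) = 60 (N(Q, k) = 10*6 = 60)
T = 1200 (T = 60*(12 + 2*4) = 60*(12 + 8) = 60*20 = 1200)
(1*G(-2, T))*((-18 + 6)/(-14 - 2)) = (1*4)*((-18 + 6)/(-14 - 2)) = 4*(-12/(-16)) = 4*(-12*(-1/16)) = 4*(¾) = 3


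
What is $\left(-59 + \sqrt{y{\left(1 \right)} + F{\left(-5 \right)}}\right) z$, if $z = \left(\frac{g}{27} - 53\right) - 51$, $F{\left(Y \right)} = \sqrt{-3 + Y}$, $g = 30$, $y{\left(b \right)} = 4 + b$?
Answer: $\frac{54634}{9} - \frac{926 \sqrt{5 + 2 i \sqrt{2}}}{9} \approx 5832.0 - 62.778 i$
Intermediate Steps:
$z = - \frac{926}{9}$ ($z = \left(\frac{30}{27} - 53\right) - 51 = \left(30 \cdot \frac{1}{27} - 53\right) - 51 = \left(\frac{10}{9} - 53\right) - 51 = - \frac{467}{9} - 51 = - \frac{926}{9} \approx -102.89$)
$\left(-59 + \sqrt{y{\left(1 \right)} + F{\left(-5 \right)}}\right) z = \left(-59 + \sqrt{\left(4 + 1\right) + \sqrt{-3 - 5}}\right) \left(- \frac{926}{9}\right) = \left(-59 + \sqrt{5 + \sqrt{-8}}\right) \left(- \frac{926}{9}\right) = \left(-59 + \sqrt{5 + 2 i \sqrt{2}}\right) \left(- \frac{926}{9}\right) = \frac{54634}{9} - \frac{926 \sqrt{5 + 2 i \sqrt{2}}}{9}$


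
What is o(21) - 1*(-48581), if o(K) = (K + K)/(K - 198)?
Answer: 2866265/59 ≈ 48581.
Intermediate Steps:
o(K) = 2*K/(-198 + K) (o(K) = (2*K)/(-198 + K) = 2*K/(-198 + K))
o(21) - 1*(-48581) = 2*21/(-198 + 21) - 1*(-48581) = 2*21/(-177) + 48581 = 2*21*(-1/177) + 48581 = -14/59 + 48581 = 2866265/59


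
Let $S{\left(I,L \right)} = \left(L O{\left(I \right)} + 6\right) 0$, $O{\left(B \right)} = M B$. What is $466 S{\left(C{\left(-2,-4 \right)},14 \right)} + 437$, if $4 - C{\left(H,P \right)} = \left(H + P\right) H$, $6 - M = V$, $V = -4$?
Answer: $437$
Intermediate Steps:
$M = 10$ ($M = 6 - -4 = 6 + 4 = 10$)
$O{\left(B \right)} = 10 B$
$C{\left(H,P \right)} = 4 - H \left(H + P\right)$ ($C{\left(H,P \right)} = 4 - \left(H + P\right) H = 4 - H \left(H + P\right)$)
$S{\left(I,L \right)} = 0$ ($S{\left(I,L \right)} = \left(L 10 I + 6\right) 0 = \left(10 I L + 6\right) 0 = \left(6 + 10 I L\right) 0 = 0$)
$466 S{\left(C{\left(-2,-4 \right)},14 \right)} + 437 = 466 \cdot 0 + 437 = 0 + 437 = 437$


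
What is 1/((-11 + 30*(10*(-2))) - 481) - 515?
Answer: -562381/1092 ≈ -515.00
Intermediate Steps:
1/((-11 + 30*(10*(-2))) - 481) - 515 = 1/((-11 + 30*(-20)) - 481) - 515 = 1/((-11 - 600) - 481) - 515 = 1/(-611 - 481) - 515 = 1/(-1092) - 515 = -1/1092 - 515 = -562381/1092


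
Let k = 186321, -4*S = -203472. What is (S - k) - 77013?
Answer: -212466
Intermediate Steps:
S = 50868 (S = -1/4*(-203472) = 50868)
(S - k) - 77013 = (50868 - 1*186321) - 77013 = (50868 - 186321) - 77013 = -135453 - 77013 = -212466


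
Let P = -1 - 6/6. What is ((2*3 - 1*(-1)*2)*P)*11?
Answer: -176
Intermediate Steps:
P = -2 (P = -1 - 6/6 = -1 - 1*1 = -1 - 1 = -2)
((2*3 - 1*(-1)*2)*P)*11 = ((2*3 - 1*(-1)*2)*(-2))*11 = ((6 + 1*2)*(-2))*11 = ((6 + 2)*(-2))*11 = (8*(-2))*11 = -16*11 = -176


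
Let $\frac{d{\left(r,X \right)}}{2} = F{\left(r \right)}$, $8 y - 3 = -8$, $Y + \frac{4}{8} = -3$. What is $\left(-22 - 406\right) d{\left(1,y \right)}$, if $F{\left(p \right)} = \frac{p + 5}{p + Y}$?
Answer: $\frac{10272}{5} \approx 2054.4$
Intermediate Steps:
$Y = - \frac{7}{2}$ ($Y = - \frac{1}{2} - 3 = - \frac{7}{2} \approx -3.5$)
$y = - \frac{5}{8}$ ($y = \frac{3}{8} + \frac{1}{8} \left(-8\right) = \frac{3}{8} - 1 = - \frac{5}{8} \approx -0.625$)
$F{\left(p \right)} = \frac{5 + p}{- \frac{7}{2} + p}$ ($F{\left(p \right)} = \frac{p + 5}{p - \frac{7}{2}} = \frac{5 + p}{- \frac{7}{2} + p}$)
$d{\left(r,X \right)} = \frac{4 \left(5 + r\right)}{-7 + 2 r}$ ($d{\left(r,X \right)} = 2 \frac{2 \left(5 + r\right)}{-7 + 2 r} = \frac{4 \left(5 + r\right)}{-7 + 2 r}$)
$\left(-22 - 406\right) d{\left(1,y \right)} = \left(-22 - 406\right) \frac{4 \left(5 + 1\right)}{-7 + 2 \cdot 1} = - 428 \cdot 4 \frac{1}{-7 + 2} \cdot 6 = - 428 \cdot 4 \frac{1}{-5} \cdot 6 = - 428 \cdot 4 \left(- \frac{1}{5}\right) 6 = \left(-428\right) \left(- \frac{24}{5}\right) = \frac{10272}{5}$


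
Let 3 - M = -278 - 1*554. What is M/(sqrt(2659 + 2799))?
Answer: 835*sqrt(5458)/5458 ≈ 11.302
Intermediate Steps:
M = 835 (M = 3 - (-278 - 1*554) = 3 - (-278 - 554) = 3 - 1*(-832) = 3 + 832 = 835)
M/(sqrt(2659 + 2799)) = 835/(sqrt(2659 + 2799)) = 835/(sqrt(5458)) = 835*(sqrt(5458)/5458) = 835*sqrt(5458)/5458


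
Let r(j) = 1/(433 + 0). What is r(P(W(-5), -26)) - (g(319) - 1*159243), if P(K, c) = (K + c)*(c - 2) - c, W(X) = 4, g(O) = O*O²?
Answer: -13986989427/433 ≈ -3.2303e+7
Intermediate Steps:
g(O) = O³
P(K, c) = -c + (-2 + c)*(K + c) (P(K, c) = (K + c)*(-2 + c) - c = (-2 + c)*(K + c) - c = -c + (-2 + c)*(K + c))
r(j) = 1/433
r(P(W(-5), -26)) - (g(319) - 1*159243) = 1/433 - (319³ - 1*159243) = 1/433 - (32461759 - 159243) = 1/433 - 1*32302516 = 1/433 - 32302516 = -13986989427/433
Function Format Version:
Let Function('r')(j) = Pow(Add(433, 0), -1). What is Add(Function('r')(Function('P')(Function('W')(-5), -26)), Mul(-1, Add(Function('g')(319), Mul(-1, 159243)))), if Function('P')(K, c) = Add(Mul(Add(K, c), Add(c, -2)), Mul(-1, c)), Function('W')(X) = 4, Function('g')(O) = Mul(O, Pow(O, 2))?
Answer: Rational(-13986989427, 433) ≈ -3.2303e+7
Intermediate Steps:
Function('g')(O) = Pow(O, 3)
Function('P')(K, c) = Add(Mul(-1, c), Mul(Add(-2, c), Add(K, c))) (Function('P')(K, c) = Add(Mul(Add(K, c), Add(-2, c)), Mul(-1, c)) = Add(Mul(Add(-2, c), Add(K, c)), Mul(-1, c)) = Add(Mul(-1, c), Mul(Add(-2, c), Add(K, c))))
Function('r')(j) = Rational(1, 433) (Function('r')(j) = Pow(433, -1) = Rational(1, 433))
Add(Function('r')(Function('P')(Function('W')(-5), -26)), Mul(-1, Add(Function('g')(319), Mul(-1, 159243)))) = Add(Rational(1, 433), Mul(-1, Add(Pow(319, 3), Mul(-1, 159243)))) = Add(Rational(1, 433), Mul(-1, Add(32461759, -159243))) = Add(Rational(1, 433), Mul(-1, 32302516)) = Add(Rational(1, 433), -32302516) = Rational(-13986989427, 433)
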